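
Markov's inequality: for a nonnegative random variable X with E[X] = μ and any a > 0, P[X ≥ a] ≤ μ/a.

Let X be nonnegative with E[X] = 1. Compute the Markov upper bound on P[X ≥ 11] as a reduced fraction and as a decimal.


μ = E[X] = 1, a = 11.
Markov: P[X ≥ 11] ≤ μ/a = (1)/11 = 1/11.
Numerically: ≈ 0.090909.
(Since a = 11 > μ = 1.000000, the bound 1/11 is < 1 and informative.)

P[X ≥ 11] ≤ 1/11 ≈ 0.090909.


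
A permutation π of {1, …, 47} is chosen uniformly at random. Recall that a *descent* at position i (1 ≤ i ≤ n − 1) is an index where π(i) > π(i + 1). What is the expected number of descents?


Write X = Σ X_I over i = 1, …, 46, with X_I the indicator of one descent.
There are 46 indicators.
For each fixed i, the pair (π(i), π(i+1)) is a uniformly random ordered pair of distinct values from {1, …, 47}; by symmetry P[π(i) > π(i+1)] = 1/2.
By linearity: E[X] = 46 · (1/2) = (47 − 1) · (1/2) = 23 ≈ 23.0000.

E[X] = 23 = 23.0000.


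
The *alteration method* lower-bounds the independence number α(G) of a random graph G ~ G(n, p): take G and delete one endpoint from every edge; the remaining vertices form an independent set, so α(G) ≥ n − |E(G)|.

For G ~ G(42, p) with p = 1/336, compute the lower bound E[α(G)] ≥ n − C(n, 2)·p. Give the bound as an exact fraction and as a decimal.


E[|E(G)|] = C(42, 2)·p = 861 · (1/336) = 41/16.
E[α(G)] ≥ n − E[|E(G)|] = 42 − 41/16 = 631/16.
Numerically: ≈ 39.437500.
(This is only a lower bound; the true E[α(G)] may be larger.)

E[α(G)] ≥ 631/16 ≈ 39.437500.


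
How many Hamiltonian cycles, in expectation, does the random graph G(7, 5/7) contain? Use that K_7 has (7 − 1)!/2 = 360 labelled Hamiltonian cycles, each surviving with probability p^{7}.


K_7 has (7 − 1)!/2 = 360 labelled Hamiltonian cycles.
For each such Hamiltonian cycle H, let X_H = 1 if all 7 edges of H are present in G. Then P[X_H = 1] = p^{7} = (5/7)^{7} = 78125/823543.
By linearity: E[X] = Σ_H E[X_H] = 360 · p^{7} = 360 · 78125/823543 = 28125000/823543.
Numerically: E[X] ≈ 34.15.

E[X] = 360 · (5/7)^{7} = 28125000/823543 ≈ 34.15.


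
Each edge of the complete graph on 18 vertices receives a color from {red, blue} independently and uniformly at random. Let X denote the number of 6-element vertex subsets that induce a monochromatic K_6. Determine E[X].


Let X = Σ_S X_S over the C(18, 6) = 18564 subsets S of size 6, where X_S = 1 if the K_6 on S is monochromatic.
For a fixed S, the K_6 on S has C(6, 2) = 15 edges. P[all 15 edges red] = (1/2)^15, and likewise for blue, so P[monochromatic] = 2·(1/2)^15 = 2^{1 − 15} = 1/16384.
By linearity of expectation: E[X] = C(18, 6) · 2^{1 − 15} = 18564 · 1/16384 = 4641/4096.
Numerically: E[X] ≈ 1.1331.

E[X] = C(18,6)·2^(1−C(6,2)) = 4641/4096 ≈ 1.1331.


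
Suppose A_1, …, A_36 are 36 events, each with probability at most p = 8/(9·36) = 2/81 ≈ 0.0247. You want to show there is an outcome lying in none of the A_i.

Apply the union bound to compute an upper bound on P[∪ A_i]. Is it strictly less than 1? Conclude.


Union bound: P[∪_{i=1}^{36} A_i] ≤ Σ_i P[A_i] ≤ 36·p = 36·(2/81) = 8/9.
Numerically: 8/9 ≈ 0.8889.
Is 8/9 < 1? YES.
Since P[∪ A_i] ≤ 8/9 < 1, the complement has P[∩ A_i^c] ≥ 1 − 8/9 = 1/9 > 0, so some outcome avoids every A_i.

36·p = 8/9 ≈ 0.8889; existence CERTIFIED by the union bound.


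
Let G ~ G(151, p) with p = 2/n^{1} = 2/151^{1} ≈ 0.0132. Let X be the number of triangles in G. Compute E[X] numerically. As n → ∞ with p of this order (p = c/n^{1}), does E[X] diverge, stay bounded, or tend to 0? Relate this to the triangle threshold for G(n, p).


Number of potential triangles: C(151, 3) = 562475.
Each occurs with probability p³ ≈ (0.0132)³ ≈ 2.32359e-06.
By linearity: E[X] = C(151, 3)·p³ ≈ 562475 · 2.32359e-06 ≈ 1.307.
Here α = 1, so p = 2/n is exactly at the triangle threshold p ~ 1/n. Asymptotically E[X] → c³/6 = 2³/6 = 4/3 ≈ 1.333, a bounded constant. In this regime the triangle count is asymptotically Poisson(c³/6).

E[X] ≈ 1.307; in regime p = Θ(1/n^{1}) E[X] stays bounded (at the triangle threshold p ~ 1/n).


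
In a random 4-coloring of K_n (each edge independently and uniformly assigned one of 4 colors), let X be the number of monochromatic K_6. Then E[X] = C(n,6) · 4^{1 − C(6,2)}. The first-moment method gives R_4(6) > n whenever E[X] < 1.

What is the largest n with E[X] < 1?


We need C(n, 6) · 4^{1 − 15} < 1, i.e. C(n, 6) < 4^{15 − 1} = 268435456.
Check values of n near the boundary:
  n = 76: C(76, 6) = 218618940; 218618940 < 268435456? YES
  n = 77: C(77, 6) = 237093780; 237093780 < 268435456? YES
  n = 78: C(78, 6) = 256851595; 256851595 < 268435456? YES
  n = 79: C(79, 6) = 277962685; 277962685 < 268435456? NO
  n = 80: C(80, 6) = 300500200; 300500200 < 268435456? NO
The largest n with C(n, 6) < 268435456 is n = 78 (where E[X] = 256851595/268435456 ≈ 0.95685). Hence R_4(6) > 78, i.e. R_4(6) ≥ 79.

Largest n = 78; hence R_4(6) > 78.


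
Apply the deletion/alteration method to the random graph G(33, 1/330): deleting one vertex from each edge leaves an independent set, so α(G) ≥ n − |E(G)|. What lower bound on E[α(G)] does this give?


E[|E(G)|] = C(33, 2)·p = 528 · (1/330) = 8/5.
E[α(G)] ≥ n − E[|E(G)|] = 33 − 8/5 = 157/5.
Numerically: ≈ 31.4000.
(This is only a lower bound; the true E[α(G)] may be larger.)

E[α(G)] ≥ 157/5 ≈ 31.4000.


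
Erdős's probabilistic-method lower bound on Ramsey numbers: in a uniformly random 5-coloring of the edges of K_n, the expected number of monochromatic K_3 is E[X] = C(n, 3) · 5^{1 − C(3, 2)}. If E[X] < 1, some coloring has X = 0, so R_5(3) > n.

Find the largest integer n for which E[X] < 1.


We need C(n, 3) · 5^{1 − 3} < 1, i.e. C(n, 3) < 5^{3 − 1} = 25.
Check values of n near the boundary:
  n = 3: C(3, 3) = 1; 1 < 25? YES
  n = 4: C(4, 3) = 4; 4 < 25? YES
  n = 5: C(5, 3) = 10; 10 < 25? YES
  n = 6: C(6, 3) = 20; 20 < 25? YES
  n = 7: C(7, 3) = 35; 35 < 25? NO
  n = 8: C(8, 3) = 56; 56 < 25? NO
The largest n with C(n, 3) < 25 is n = 6 (where E[X] = 4/5 ≈ 0.800). Hence R_5(3) > 6, i.e. R_5(3) ≥ 7.

Largest n = 6; hence R_5(3) > 6.


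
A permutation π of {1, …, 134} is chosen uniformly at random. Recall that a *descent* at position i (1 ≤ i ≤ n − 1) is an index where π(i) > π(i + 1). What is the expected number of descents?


Write X = Σ X_I over i = 1, …, 133, with X_I the indicator of one descent.
There are 133 indicators.
For each fixed i, the pair (π(i), π(i+1)) is a uniformly random ordered pair of distinct values from {1, …, 134}; by symmetry P[π(i) > π(i+1)] = 1/2.
By linearity: E[X] = 133 · (1/2) = (134 − 1) · (1/2) = 133/2 ≈ 66.500000.

E[X] = 133/2 = 66.500000.


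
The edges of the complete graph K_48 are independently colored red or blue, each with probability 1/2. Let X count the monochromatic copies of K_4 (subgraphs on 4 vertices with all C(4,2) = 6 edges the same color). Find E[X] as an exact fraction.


Let X = Σ_S X_S over the C(48, 4) = 194580 subsets S of size 4, where X_S = 1 if the K_4 on S is monochromatic.
For a fixed S, the K_4 on S has C(4, 2) = 6 edges. P[all 6 edges red] = (1/2)^6, and likewise for blue, so P[monochromatic] = 2·(1/2)^6 = 2^{1 − 6} = 1/32.
Summing: E[X] = C(48, 4) · 2^{1 − 6} = 194580 · 1/32 = 48645/8.
Numerically: E[X] ≈ 6080.625.

E[X] = C(48,4)·2^(1−C(4,2)) = 48645/8 ≈ 6080.625.


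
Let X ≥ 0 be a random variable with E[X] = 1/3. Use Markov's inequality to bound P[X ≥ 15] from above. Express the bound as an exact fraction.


μ = E[X] = 1/3, a = 15.
Markov: P[X ≥ 15] ≤ μ/a = (1/3)/15 = 1/45.
Numerically: ≈ 0.0222.
(Since a = 15 > μ = 0.3333, the bound 1/45 is < 1 and informative.)

P[X ≥ 15] ≤ 1/45 ≈ 0.0222.


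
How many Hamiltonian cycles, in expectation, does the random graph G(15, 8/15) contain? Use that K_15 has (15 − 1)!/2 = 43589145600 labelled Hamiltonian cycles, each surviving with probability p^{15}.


K_15 has (15 − 1)!/2 = 43589145600 labelled Hamiltonian cycles.
For each such Hamiltonian cycle H, let X_H = 1 if all 15 edges of H are present in G. Then P[X_H = 1] = p^{15} = (8/15)^{15} = 35184372088832/437893890380859375.
Summing the indicators: E[X] = Σ_H E[X_H] = 43589145600 · p^{15} = 43589145600 · 35184372088832/437893890380859375 = 252453780711880523776/72081298828125.
Numerically: E[X] ≈ 3.5e+06.

E[X] = 43589145600 · (8/15)^{15} = 252453780711880523776/72081298828125 ≈ 3.5e+06.


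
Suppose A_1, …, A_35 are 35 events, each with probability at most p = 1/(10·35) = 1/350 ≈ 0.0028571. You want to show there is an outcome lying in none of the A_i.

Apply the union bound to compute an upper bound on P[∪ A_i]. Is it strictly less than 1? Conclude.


Union bound: P[∪_{i=1}^{35} A_i] ≤ Σ_i P[A_i] ≤ 35·p = 35·(1/350) = 1/10.
Numerically: 1/10 ≈ 0.1000000.
Is 1/10 < 1? YES.
Since P[∪ A_i] ≤ 1/10 < 1, the complement has P[∩ A_i^c] ≥ 1 − 1/10 = 9/10 > 0, so some outcome avoids every A_i.

35·p = 1/10 ≈ 0.1000000; existence CERTIFIED by the union bound.


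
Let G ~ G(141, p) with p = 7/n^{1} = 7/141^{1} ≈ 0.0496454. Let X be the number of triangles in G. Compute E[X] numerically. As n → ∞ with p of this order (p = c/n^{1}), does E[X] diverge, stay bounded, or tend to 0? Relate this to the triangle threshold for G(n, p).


Number of potential triangles: C(141, 3) = 457310.
Each occurs with probability p³ ≈ (0.0496454)³ ≈ 1.22359243e-04.
By linearity: E[X] = C(141, 3)·p³ ≈ 457310 · 1.22359243e-04 ≈ 55.956105.
Here α = 1, so p = 7/n is exactly at the triangle threshold p ~ 1/n. Asymptotically E[X] → c³/6 = 7³/6 = 343/6 ≈ 57.166667, a bounded constant. In this regime the triangle count is asymptotically Poisson(c³/6).

E[X] ≈ 55.956105; in regime p = Θ(1/n^{1}) E[X] stays bounded (at the triangle threshold p ~ 1/n).


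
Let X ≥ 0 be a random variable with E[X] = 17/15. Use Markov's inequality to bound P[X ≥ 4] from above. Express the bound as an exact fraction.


μ = E[X] = 17/15, a = 4.
Markov: P[X ≥ 4] ≤ μ/a = (17/15)/4 = 17/60.
Numerically: ≈ 0.283.
(Since a = 4 > μ = 1.133, the bound 17/60 is < 1 and informative.)

P[X ≥ 4] ≤ 17/60 ≈ 0.283.


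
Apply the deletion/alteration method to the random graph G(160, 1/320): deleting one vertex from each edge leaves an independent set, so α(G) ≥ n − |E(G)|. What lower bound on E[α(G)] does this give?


E[|E(G)|] = C(160, 2)·p = 12720 · (1/320) = 159/4.
E[α(G)] ≥ n − E[|E(G)|] = 160 − 159/4 = 481/4.
Numerically: ≈ 120.25000.
(This is only a lower bound; the true E[α(G)] may be larger.)

E[α(G)] ≥ 481/4 ≈ 120.25000.


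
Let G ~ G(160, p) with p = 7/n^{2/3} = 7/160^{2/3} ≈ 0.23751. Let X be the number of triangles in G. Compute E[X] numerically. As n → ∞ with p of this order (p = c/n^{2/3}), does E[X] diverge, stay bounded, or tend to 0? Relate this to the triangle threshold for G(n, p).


Number of potential triangles: C(160, 3) = 669920.
Each occurs with probability p³ ≈ (0.23751)³ ≈ 1.3398438e-02.
By linearity: E[X] = C(160, 3)·p³ ≈ 669920 · 1.3398438e-02 ≈ 8975.88125.
Since α = 2/3 < 1, p = c/n^{2/3} ≫ 1/n is above the triangle threshold p ~ 1/n. Asymptotically E[X] ~ (c³/6)·n^{3(1−α)} = (7³/6)·n^{1} → ∞; triangles are abundant w.h.p.

E[X] ≈ 8975.88125; in regime p = Θ(1/n^{2/3}) E[X] diverges (above the triangle threshold p ~ 1/n).


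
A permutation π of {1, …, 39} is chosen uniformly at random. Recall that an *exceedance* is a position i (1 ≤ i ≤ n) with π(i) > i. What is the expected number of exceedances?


Write X = Σ_{i=1}^{39} X_i, where X_i = 1_{π(i) > i}.
For each fixed i, π(i) is uniform over {1, …, 39} (marginal of a uniform permutation), so P[π(i) > i] = (n − i)/n. Summing: Σ_{i=1}^{39} (n − i)/n = (0 + 1 + … + 38)/39 = 39(39 − 1)/(2·39) = (39 − 1)/2.
Hence E[X] = Σ_{i=1}^{39} (39 − i)/39 = 19 ≈ 19.000.

E[X] = 19 = 19.000.


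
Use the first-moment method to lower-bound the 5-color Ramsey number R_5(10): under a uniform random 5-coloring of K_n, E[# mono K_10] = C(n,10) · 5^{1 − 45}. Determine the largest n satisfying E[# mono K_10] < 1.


We need C(n, 10) · 5^{1 − 45} < 1, i.e. C(n, 10) < 5^{45 − 1} = 5684341886080801486968994140625.
Check values of n near the boundary:
  n = 5391: C(5391, 10) = 5666344714787188828795213697883; 5666344714787188828795213697883 < 5684341886080801486968994140625? YES
  n = 5392: C(5392, 10) = 5676873040158402483252283957448; 5676873040158402483252283957448 < 5684341886080801486968994140625? YES
  n = 5393: C(5393, 10) = 5687418968154238267170642278008; 5687418968154238267170642278008 < 5684341886080801486968994140625? NO
  n = 5394: C(5394, 10) = 5697982524930156243149785372878; 5697982524930156243149785372878 < 5684341886080801486968994140625? NO
The largest n with C(n, 10) < 5684341886080801486968994140625 is n = 5392 (where E[X] = 5676873040158402483252283957448/5684341886080801486968994140625 ≈ 0.99869). Hence R_5(10) > 5392, i.e. R_5(10) ≥ 5393.

Largest n = 5392; hence R_5(10) > 5392.


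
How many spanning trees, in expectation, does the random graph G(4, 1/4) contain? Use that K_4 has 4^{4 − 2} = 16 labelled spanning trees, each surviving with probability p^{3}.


K_4 has 4^{4 − 2} = 16 labelled spanning trees.
For each such spanning tree H, let X_H = 1 if all 3 edges of H are present in G. Then P[X_H = 1] = p^{3} = (1/4)^{3} = 1/64.
By linearity of expectation: E[X] = Σ_H E[X_H] = 16 · p^{3} = 16 · 1/64 = 1/4.
Numerically: E[X] ≈ 0.25.

E[X] = 16 · (1/4)^{3} = 1/4 ≈ 0.25.


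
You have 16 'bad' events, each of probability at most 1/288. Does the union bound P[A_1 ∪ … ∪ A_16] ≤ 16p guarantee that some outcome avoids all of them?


Union bound: P[∪_{i=1}^{16} A_i] ≤ Σ_i P[A_i] ≤ 16·p = 16·(1/288) = 1/18.
Numerically: 1/18 ≈ 0.05556.
Is 1/18 < 1? YES.
Since P[∪ A_i] ≤ 1/18 < 1, the complement has P[∩ A_i^c] ≥ 1 − 1/18 = 17/18 > 0, so some outcome avoids every A_i.

16·p = 1/18 ≈ 0.05556; existence CERTIFIED by the union bound.


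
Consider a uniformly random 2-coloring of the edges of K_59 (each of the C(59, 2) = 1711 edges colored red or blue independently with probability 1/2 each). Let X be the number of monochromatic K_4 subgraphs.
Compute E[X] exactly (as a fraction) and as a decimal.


Let X = Σ_S X_S over the C(59, 4) = 455126 subsets S of size 4, where X_S = 1 if the K_4 on S is monochromatic.
For a fixed S, the K_4 on S has C(4, 2) = 6 edges. P[all 6 edges red] = (1/2)^6, and likewise for blue, so P[monochromatic] = 2·(1/2)^6 = 2^{1 − 6} = 1/32.
By linearity: E[X] = C(59, 4) · 2^{1 − 6} = 455126 · 1/32 = 227563/16.
Numerically: E[X] ≈ 14222.687500.

E[X] = C(59,4)·2^(1−C(4,2)) = 227563/16 ≈ 14222.687500.


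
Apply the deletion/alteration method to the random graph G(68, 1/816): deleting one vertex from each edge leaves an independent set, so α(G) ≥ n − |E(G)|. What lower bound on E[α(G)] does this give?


E[|E(G)|] = C(68, 2)·p = 2278 · (1/816) = 67/24.
E[α(G)] ≥ n − E[|E(G)|] = 68 − 67/24 = 1565/24.
Numerically: ≈ 65.208333.
(This is only a lower bound; the true E[α(G)] may be larger.)

E[α(G)] ≥ 1565/24 ≈ 65.208333.


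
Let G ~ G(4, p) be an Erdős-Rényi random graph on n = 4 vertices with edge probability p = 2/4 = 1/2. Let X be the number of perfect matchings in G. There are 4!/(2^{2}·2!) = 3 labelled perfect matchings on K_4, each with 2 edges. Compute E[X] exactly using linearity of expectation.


K_4 has 4!/(2^{2}·2!) = 3 labelled perfect matchings.
For each such perfect matching H, let X_H = 1 if all 2 edges of H are present in G. Then P[X_H = 1] = p^{2} = (1/2)^{2} = 1/4.
By linearity of expectation: E[X] = Σ_H E[X_H] = 3 · p^{2} = 3 · 1/4 = 3/4.
Numerically: E[X] ≈ 0.75.

E[X] = 3 · (1/2)^{2} = 3/4 ≈ 0.75.


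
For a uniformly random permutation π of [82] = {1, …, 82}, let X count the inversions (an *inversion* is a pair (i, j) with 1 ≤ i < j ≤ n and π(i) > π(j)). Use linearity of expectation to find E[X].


Write X = Σ X_I over the C(82, 2) = 3321 pairs i < j, with X_I the indicator of one inversion.
There are 3321 indicators.
For each fixed pair i < j, the values π(i) and π(j) are two distinct elements of {1, …, 82} in uniformly random order; by symmetry P[π(i) > π(j)] = 1/2.
By linearity: E[X] = 3321 · (1/2) = C(82, 2) · (1/2) = 3321/2 = 3321/2 ≈ 1660.500.

E[X] = 3321/2 = 1660.500.


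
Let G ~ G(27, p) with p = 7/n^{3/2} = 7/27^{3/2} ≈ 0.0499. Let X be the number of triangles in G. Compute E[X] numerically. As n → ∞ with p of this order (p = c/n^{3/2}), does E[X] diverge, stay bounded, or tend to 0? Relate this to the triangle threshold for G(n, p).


Number of potential triangles: C(27, 3) = 2925.
Each occurs with probability p³ ≈ (0.0499)³ ≈ 1.24210e-04.
By linearity: E[X] = C(27, 3)·p³ ≈ 2925 · 1.24210e-04 ≈ 0.363.
Since α = 3/2 > 1, p = c/n^{3/2} = o(1/n) is below the triangle threshold p ~ 1/n. Asymptotically E[X] ~ (c³/6)·n^{3(1−α)} = (7³/6)·n^{-1.5} → 0, so by Markov's inequality G has no triangles w.h.p.

E[X] ≈ 0.363; in regime p = Θ(1/n^{3/2}) E[X] tends to 0 (below the triangle threshold p ~ 1/n).


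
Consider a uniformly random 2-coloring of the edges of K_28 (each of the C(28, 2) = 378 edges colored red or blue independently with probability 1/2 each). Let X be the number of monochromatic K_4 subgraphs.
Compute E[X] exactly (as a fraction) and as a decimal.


Let X = Σ_S X_S over the C(28, 4) = 20475 subsets S of size 4, where X_S = 1 if the K_4 on S is monochromatic.
For a fixed S, the K_4 on S has C(4, 2) = 6 edges. P[all 6 edges red] = (1/2)^6, and likewise for blue, so P[monochromatic] = 2·(1/2)^6 = 2^{1 − 6} = 1/32.
Summing: E[X] = C(28, 4) · 2^{1 − 6} = 20475 · 1/32 = 20475/32.
Numerically: E[X] ≈ 639.843750.

E[X] = C(28,4)·2^(1−C(4,2)) = 20475/32 ≈ 639.843750.


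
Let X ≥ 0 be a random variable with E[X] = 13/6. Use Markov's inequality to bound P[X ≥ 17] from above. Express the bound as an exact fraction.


μ = E[X] = 13/6, a = 17.
Markov: P[X ≥ 17] ≤ μ/a = (13/6)/17 = 13/102.
Numerically: ≈ 0.1275.
(Since a = 17 > μ = 2.1667, the bound 13/102 is < 1 and informative.)

P[X ≥ 17] ≤ 13/102 ≈ 0.1275.


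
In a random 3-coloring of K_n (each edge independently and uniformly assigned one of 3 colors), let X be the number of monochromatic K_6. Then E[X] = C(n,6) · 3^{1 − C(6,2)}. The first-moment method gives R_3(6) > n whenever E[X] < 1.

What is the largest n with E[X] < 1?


We need C(n, 6) · 3^{1 − 15} < 1, i.e. C(n, 6) < 3^{15 − 1} = 4782969.
Check values of n near the boundary:
  n = 36: C(36, 6) = 1947792; 1947792 < 4782969? YES
  n = 37: C(37, 6) = 2324784; 2324784 < 4782969? YES
  n = 38: C(38, 6) = 2760681; 2760681 < 4782969? YES
  n = 39: C(39, 6) = 3262623; 3262623 < 4782969? YES
  n = 40: C(40, 6) = 3838380; 3838380 < 4782969? YES
  n = 41: C(41, 6) = 4496388; 4496388 < 4782969? YES
  n = 42: C(42, 6) = 5245786; 5245786 < 4782969? NO
  n = 43: C(43, 6) = 6096454; 6096454 < 4782969? NO
  n = 44: C(44, 6) = 7059052; 7059052 < 4782969? NO
The largest n with C(n, 6) < 4782969 is n = 41 (where E[X] = 1498796/1594323 ≈ 0.940). Hence R_3(6) > 41, i.e. R_3(6) ≥ 42.

Largest n = 41; hence R_3(6) > 41.


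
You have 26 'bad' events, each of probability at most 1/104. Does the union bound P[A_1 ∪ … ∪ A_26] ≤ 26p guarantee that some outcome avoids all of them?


Union bound: P[∪_{i=1}^{26} A_i] ≤ Σ_i P[A_i] ≤ 26·p = 26·(1/104) = 1/4.
Numerically: 1/4 ≈ 0.25000.
Is 1/4 < 1? YES.
Since P[∪ A_i] ≤ 1/4 < 1, the complement has P[∩ A_i^c] ≥ 1 − 1/4 = 3/4 > 0, so some outcome avoids every A_i.

26·p = 1/4 ≈ 0.25000; existence CERTIFIED by the union bound.


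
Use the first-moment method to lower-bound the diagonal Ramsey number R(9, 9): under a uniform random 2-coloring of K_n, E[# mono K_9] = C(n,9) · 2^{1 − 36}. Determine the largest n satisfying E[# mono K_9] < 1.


We need C(n, 9) · 2^{1 − 36} < 1, i.e. C(n, 9) < 2^{36 − 1} = 34359738368.
Check values of n near the boundary:
  n = 61: C(61, 9) = 17341763505; 17341763505 < 34359738368? YES
  n = 62: C(62, 9) = 20286591270; 20286591270 < 34359738368? YES
  n = 63: C(63, 9) = 23667689815; 23667689815 < 34359738368? YES
  n = 64: C(64, 9) = 27540584512; 27540584512 < 34359738368? YES
  n = 65: C(65, 9) = 31966749880; 31966749880 < 34359738368? YES
  n = 66: C(66, 9) = 37014131440; 37014131440 < 34359738368? NO
  n = 67: C(67, 9) = 42757703560; 42757703560 < 34359738368? NO
The largest n with C(n, 9) < 34359738368 is n = 65 (where E[X] = 3995843735/4294967296 ≈ 0.9303549). Hence R(9, 9) > 65, i.e. R(9, 9) ≥ 66.

Largest n = 65; hence R(9, 9) > 65.


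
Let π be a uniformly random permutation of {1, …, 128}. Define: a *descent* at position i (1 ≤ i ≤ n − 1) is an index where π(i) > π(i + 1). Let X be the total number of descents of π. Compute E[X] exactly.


Write X = Σ X_I over i = 1, …, 127, with X_I the indicator of one descent.
There are 127 indicators.
For each fixed i, the pair (π(i), π(i+1)) is a uniformly random ordered pair of distinct values from {1, …, 128}; by symmetry P[π(i) > π(i+1)] = 1/2.
By linearity: E[X] = 127 · (1/2) = (128 − 1) · (1/2) = 127/2 ≈ 63.500000.

E[X] = 127/2 = 63.500000.


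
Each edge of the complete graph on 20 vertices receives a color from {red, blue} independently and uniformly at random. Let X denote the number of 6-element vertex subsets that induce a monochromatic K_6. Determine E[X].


Let X = Σ_S X_S over the C(20, 6) = 38760 subsets S of size 6, where X_S = 1 if the K_6 on S is monochromatic.
For a fixed S, the K_6 on S has C(6, 2) = 15 edges. P[all 15 edges red] = (1/2)^15, and likewise for blue, so P[monochromatic] = 2·(1/2)^15 = 2^{1 − 15} = 1/16384.
By linearity: E[X] = C(20, 6) · 2^{1 − 15} = 38760 · 1/16384 = 4845/2048.
Numerically: E[X] ≈ 2.36572.

E[X] = C(20,6)·2^(1−C(6,2)) = 4845/2048 ≈ 2.36572.


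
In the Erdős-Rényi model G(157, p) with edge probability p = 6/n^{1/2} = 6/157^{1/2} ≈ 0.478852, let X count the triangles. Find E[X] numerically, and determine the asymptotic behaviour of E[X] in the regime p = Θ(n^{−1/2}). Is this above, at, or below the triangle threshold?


Number of potential triangles: C(157, 3) = 632710.
Each occurs with probability p³ ≈ (0.478852)³ ≈ 1.09800489e-01.
By linearity: E[X] = C(157, 3)·p³ ≈ 632710 · 1.09800489e-01 ≈ 69471.867119.
Since α = 1/2 < 1, p = c/n^{1/2} ≫ 1/n is above the triangle threshold p ~ 1/n. Asymptotically E[X] ~ (c³/6)·n^{3(1−α)} = (6³/6)·n^{1.5} → ∞; triangles are abundant w.h.p.

E[X] ≈ 69471.867119; in regime p = Θ(1/n^{1/2}) E[X] diverges (above the triangle threshold p ~ 1/n).


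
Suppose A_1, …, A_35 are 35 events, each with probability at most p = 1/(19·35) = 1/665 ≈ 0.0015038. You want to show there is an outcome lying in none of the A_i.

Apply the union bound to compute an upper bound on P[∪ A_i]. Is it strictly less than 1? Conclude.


Union bound: P[∪_{i=1}^{35} A_i] ≤ Σ_i P[A_i] ≤ 35·p = 35·(1/665) = 1/19.
Numerically: 1/19 ≈ 0.0526316.
Is 1/19 < 1? YES.
Since P[∪ A_i] ≤ 1/19 < 1, the complement has P[∩ A_i^c] ≥ 1 − 1/19 = 18/19 > 0, so some outcome avoids every A_i.

35·p = 1/19 ≈ 0.0526316; existence CERTIFIED by the union bound.


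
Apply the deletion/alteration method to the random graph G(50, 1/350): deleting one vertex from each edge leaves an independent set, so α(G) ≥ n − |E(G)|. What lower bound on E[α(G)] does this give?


E[|E(G)|] = C(50, 2)·p = 1225 · (1/350) = 7/2.
E[α(G)] ≥ n − E[|E(G)|] = 50 − 7/2 = 93/2.
Numerically: ≈ 46.500000.
(This is only a lower bound; the true E[α(G)] may be larger.)

E[α(G)] ≥ 93/2 ≈ 46.500000.


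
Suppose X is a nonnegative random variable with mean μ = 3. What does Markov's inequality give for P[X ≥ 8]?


μ = E[X] = 3, a = 8.
Markov: P[X ≥ 8] ≤ μ/a = (3)/8 = 3/8.
Numerically: ≈ 0.37500.
(Since a = 8 > μ = 3.00000, the bound 3/8 is < 1 and informative.)

P[X ≥ 8] ≤ 3/8 ≈ 0.37500.


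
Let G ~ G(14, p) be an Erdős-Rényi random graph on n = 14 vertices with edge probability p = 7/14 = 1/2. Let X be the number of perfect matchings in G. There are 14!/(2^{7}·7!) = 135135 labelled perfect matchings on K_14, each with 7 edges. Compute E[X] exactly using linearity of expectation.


K_14 has 14!/(2^{7}·7!) = 135135 labelled perfect matchings.
For each such perfect matching H, let X_H = 1 if all 7 edges of H are present in G. Then P[X_H = 1] = p^{7} = (1/2)^{7} = 1/128.
By linearity: E[X] = Σ_H E[X_H] = 135135 · p^{7} = 135135 · 1/128 = 135135/128.
Numerically: E[X] ≈ 1.06e+03.

E[X] = 135135 · (1/2)^{7} = 135135/128 ≈ 1.06e+03.


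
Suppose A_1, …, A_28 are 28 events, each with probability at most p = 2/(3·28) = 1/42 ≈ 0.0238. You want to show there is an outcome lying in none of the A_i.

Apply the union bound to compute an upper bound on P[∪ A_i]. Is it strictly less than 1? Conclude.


Union bound: P[∪_{i=1}^{28} A_i] ≤ Σ_i P[A_i] ≤ 28·p = 28·(1/42) = 2/3.
Numerically: 2/3 ≈ 0.6667.
Is 2/3 < 1? YES.
Since P[∪ A_i] ≤ 2/3 < 1, the complement has P[∩ A_i^c] ≥ 1 − 2/3 = 1/3 > 0, so some outcome avoids every A_i.

28·p = 2/3 ≈ 0.6667; existence CERTIFIED by the union bound.


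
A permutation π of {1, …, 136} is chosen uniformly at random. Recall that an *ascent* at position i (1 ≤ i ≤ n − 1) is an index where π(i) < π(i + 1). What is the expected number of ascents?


Write X = Σ X_I over i = 1, …, 135, with X_I the indicator of one ascent.
There are 135 indicators.
For each fixed i, the pair (π(i), π(i+1)) is a uniformly random ordered pair of distinct values from {1, …, 136}; by symmetry P[π(i) < π(i+1)] = 1/2.
By linearity: E[X] = 135 · (1/2) = (136 − 1) · (1/2) = 135/2 ≈ 67.500.

E[X] = 135/2 = 67.500.


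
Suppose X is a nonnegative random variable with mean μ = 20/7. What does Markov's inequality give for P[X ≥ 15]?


μ = E[X] = 20/7, a = 15.
Markov: P[X ≥ 15] ≤ μ/a = (20/7)/15 = 4/21.
Numerically: ≈ 0.19048.
(Since a = 15 > μ = 2.85714, the bound 4/21 is < 1 and informative.)

P[X ≥ 15] ≤ 4/21 ≈ 0.19048.


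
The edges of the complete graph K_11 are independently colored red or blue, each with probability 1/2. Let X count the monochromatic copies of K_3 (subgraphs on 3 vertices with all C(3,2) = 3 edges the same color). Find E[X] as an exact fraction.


Let X = Σ_S X_S over the C(11, 3) = 165 subsets S of size 3, where X_S = 1 if the K_3 on S is monochromatic.
For a fixed S, the K_3 on S has C(3, 2) = 3 edges. P[all 3 edges red] = (1/2)^3, and likewise for blue, so P[monochromatic] = 2·(1/2)^3 = 2^{1 − 3} = 1/4.
By linearity: E[X] = C(11, 3) · 2^{1 − 3} = 165 · 1/4 = 165/4.
Numerically: E[X] ≈ 41.250000.

E[X] = C(11,3)·2^(1−C(3,2)) = 165/4 ≈ 41.250000.


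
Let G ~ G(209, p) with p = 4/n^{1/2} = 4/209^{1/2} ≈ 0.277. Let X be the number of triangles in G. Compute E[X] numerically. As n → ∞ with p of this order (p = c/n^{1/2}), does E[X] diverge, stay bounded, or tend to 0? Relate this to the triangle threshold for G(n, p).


Number of potential triangles: C(209, 3) = 1499784.
Each occurs with probability p³ ≈ (0.277)³ ≈ 2.11817e-02.
By linearity: E[X] = C(209, 3)·p³ ≈ 1499784 · 2.11817e-02 ≈ 31767.955.
Since α = 1/2 < 1, p = c/n^{1/2} ≫ 1/n is above the triangle threshold p ~ 1/n. Asymptotically E[X] ~ (c³/6)·n^{3(1−α)} = (4³/6)·n^{1.5} → ∞; triangles are abundant w.h.p.

E[X] ≈ 31767.955; in regime p = Θ(1/n^{1/2}) E[X] diverges (above the triangle threshold p ~ 1/n).


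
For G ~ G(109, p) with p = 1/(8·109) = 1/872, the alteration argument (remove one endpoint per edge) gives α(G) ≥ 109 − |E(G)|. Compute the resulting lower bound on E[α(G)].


E[|E(G)|] = C(109, 2)·p = 5886 · (1/872) = 27/4.
E[α(G)] ≥ n − E[|E(G)|] = 109 − 27/4 = 409/4.
Numerically: ≈ 102.25000.
(This is only a lower bound; the true E[α(G)] may be larger.)

E[α(G)] ≥ 409/4 ≈ 102.25000.


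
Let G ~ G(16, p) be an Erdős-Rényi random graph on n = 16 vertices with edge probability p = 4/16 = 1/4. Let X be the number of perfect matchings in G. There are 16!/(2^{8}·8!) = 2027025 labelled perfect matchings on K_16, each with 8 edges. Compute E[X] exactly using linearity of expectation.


K_16 has 16!/(2^{8}·8!) = 2027025 labelled perfect matchings.
For each such perfect matching H, let X_H = 1 if all 8 edges of H are present in G. Then P[X_H = 1] = p^{8} = (1/4)^{8} = 1/65536.
By linearity: E[X] = Σ_H E[X_H] = 2027025 · p^{8} = 2027025 · 1/65536 = 2027025/65536.
Numerically: E[X] ≈ 30.9.

E[X] = 2027025 · (1/4)^{8} = 2027025/65536 ≈ 30.9.


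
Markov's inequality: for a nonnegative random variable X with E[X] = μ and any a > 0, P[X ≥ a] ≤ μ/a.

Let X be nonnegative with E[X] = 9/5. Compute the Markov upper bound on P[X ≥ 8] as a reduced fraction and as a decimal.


μ = E[X] = 9/5, a = 8.
Markov: P[X ≥ 8] ≤ μ/a = (9/5)/8 = 9/40.
Numerically: ≈ 0.225.
(Since a = 8 > μ = 1.800, the bound 9/40 is < 1 and informative.)

P[X ≥ 8] ≤ 9/40 ≈ 0.225.


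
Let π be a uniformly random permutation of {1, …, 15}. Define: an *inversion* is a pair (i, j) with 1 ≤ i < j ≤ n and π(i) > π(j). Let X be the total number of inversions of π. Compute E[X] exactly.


Write X = Σ X_I over the C(15, 2) = 105 pairs i < j, with X_I the indicator of one inversion.
There are 105 indicators.
For each fixed pair i < j, the values π(i) and π(j) are two distinct elements of {1, …, 15} in uniformly random order; by symmetry P[π(i) > π(j)] = 1/2.
By linearity: E[X] = 105 · (1/2) = C(15, 2) · (1/2) = 105/2 = 105/2 ≈ 52.50000.

E[X] = 105/2 = 52.50000.


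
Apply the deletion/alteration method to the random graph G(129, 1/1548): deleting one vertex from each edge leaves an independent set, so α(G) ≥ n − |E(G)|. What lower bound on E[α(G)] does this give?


E[|E(G)|] = C(129, 2)·p = 8256 · (1/1548) = 16/3.
E[α(G)] ≥ n − E[|E(G)|] = 129 − 16/3 = 371/3.
Numerically: ≈ 123.666667.
(This is only a lower bound; the true E[α(G)] may be larger.)

E[α(G)] ≥ 371/3 ≈ 123.666667.


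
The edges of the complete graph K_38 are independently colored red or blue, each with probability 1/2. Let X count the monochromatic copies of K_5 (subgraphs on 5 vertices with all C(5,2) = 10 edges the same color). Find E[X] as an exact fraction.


Let X = Σ_S X_S over the C(38, 5) = 501942 subsets S of size 5, where X_S = 1 if the K_5 on S is monochromatic.
For a fixed S, the K_5 on S has C(5, 2) = 10 edges. P[all 10 edges red] = (1/2)^10, and likewise for blue, so P[monochromatic] = 2·(1/2)^10 = 2^{1 − 10} = 1/512.
By linearity: E[X] = C(38, 5) · 2^{1 − 10} = 501942 · 1/512 = 250971/256.
Numerically: E[X] ≈ 980.355469.

E[X] = C(38,5)·2^(1−C(5,2)) = 250971/256 ≈ 980.355469.


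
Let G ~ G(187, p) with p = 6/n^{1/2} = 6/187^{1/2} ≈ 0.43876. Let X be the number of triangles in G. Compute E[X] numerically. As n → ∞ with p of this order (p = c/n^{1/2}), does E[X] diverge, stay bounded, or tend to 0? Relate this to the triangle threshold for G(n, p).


Number of potential triangles: C(187, 3) = 1072445.
Each occurs with probability p³ ≈ (0.43876)³ ≈ 8.4467831e-02.
By linearity: E[X] = C(187, 3)·p³ ≈ 1072445 · 8.4467831e-02 ≈ 90587.10281.
Since α = 1/2 < 1, p = c/n^{1/2} ≫ 1/n is above the triangle threshold p ~ 1/n. Asymptotically E[X] ~ (c³/6)·n^{3(1−α)} = (6³/6)·n^{1.5} → ∞; triangles are abundant w.h.p.

E[X] ≈ 90587.10281; in regime p = Θ(1/n^{1/2}) E[X] diverges (above the triangle threshold p ~ 1/n).


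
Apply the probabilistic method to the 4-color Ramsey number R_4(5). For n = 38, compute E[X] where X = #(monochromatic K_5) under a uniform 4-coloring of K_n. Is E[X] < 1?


E[X] = C(38, 5) · 4^{1 − 10} = 501942 · 4^{−9} = 501942/262144.
As a reduced fraction: E[X] = 250971/131072 ≈ 1.914757.
Is E[X] < 1? NO.
Since E[X] ≥ 1, the first-moment bound is inconclusive at n = 38; it does NOT by itself certify R_4(5) > 38.

E[X] = 250971/131072 ≈ 1.914757; E[X] ≥ 1; first-moment method inconclusive here.


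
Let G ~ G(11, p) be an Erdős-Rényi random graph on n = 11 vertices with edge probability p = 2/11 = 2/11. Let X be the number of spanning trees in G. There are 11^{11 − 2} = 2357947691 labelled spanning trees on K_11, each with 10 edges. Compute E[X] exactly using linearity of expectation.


K_11 has 11^{11 − 2} = 2357947691 labelled spanning trees.
For each such spanning tree H, let X_H = 1 if all 10 edges of H are present in G. Then P[X_H = 1] = p^{10} = (2/11)^{10} = 1024/25937424601.
Summing the indicators: E[X] = Σ_H E[X_H] = 2357947691 · p^{10} = 2357947691 · 1024/25937424601 = 1024/11.
Numerically: E[X] ≈ 93.09.

E[X] = 2357947691 · (2/11)^{10} = 1024/11 ≈ 93.09.


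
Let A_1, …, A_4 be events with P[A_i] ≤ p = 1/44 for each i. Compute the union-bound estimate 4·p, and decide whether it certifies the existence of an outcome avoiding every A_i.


Union bound: P[∪_{i=1}^{4} A_i] ≤ Σ_i P[A_i] ≤ 4·p = 4·(1/44) = 1/11.
Numerically: 1/11 ≈ 0.0909.
Is 1/11 < 1? YES.
Since P[∪ A_i] ≤ 1/11 < 1, the complement has P[∩ A_i^c] ≥ 1 − 1/11 = 10/11 > 0, so some outcome avoids every A_i.

4·p = 1/11 ≈ 0.0909; existence CERTIFIED by the union bound.


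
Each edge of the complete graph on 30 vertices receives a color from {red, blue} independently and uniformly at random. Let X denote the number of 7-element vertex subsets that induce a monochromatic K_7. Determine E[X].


Let X = Σ_S X_S over the C(30, 7) = 2035800 subsets S of size 7, where X_S = 1 if the K_7 on S is monochromatic.
For a fixed S, the K_7 on S has C(7, 2) = 21 edges. P[all 21 edges red] = (1/2)^21, and likewise for blue, so P[monochromatic] = 2·(1/2)^21 = 2^{1 − 21} = 1/1048576.
By linearity of expectation: E[X] = C(30, 7) · 2^{1 − 21} = 2035800 · 1/1048576 = 254475/131072.
Numerically: E[X] ≈ 1.941.

E[X] = C(30,7)·2^(1−C(7,2)) = 254475/131072 ≈ 1.941.


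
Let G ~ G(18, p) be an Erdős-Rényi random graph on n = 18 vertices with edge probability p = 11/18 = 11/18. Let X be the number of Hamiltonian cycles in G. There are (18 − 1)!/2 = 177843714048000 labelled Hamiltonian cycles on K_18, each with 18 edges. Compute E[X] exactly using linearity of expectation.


K_18 has (18 − 1)!/2 = 177843714048000 labelled Hamiltonian cycles.
For each such Hamiltonian cycle H, let X_H = 1 if all 18 edges of H are present in G. Then P[X_H = 1] = p^{18} = (11/18)^{18} = 5559917313492231481/39346408075296537575424.
Summing the indicators: E[X] = Σ_H E[X_H] = 177843714048000 · p^{18} = 177843714048000 · 5559917313492231481/39346408075296537575424 = 82786473808235140223154875/3294258113514384.
Numerically: E[X] ≈ 2.5131e+10.

E[X] = 177843714048000 · (11/18)^{18} = 82786473808235140223154875/3294258113514384 ≈ 2.5131e+10.


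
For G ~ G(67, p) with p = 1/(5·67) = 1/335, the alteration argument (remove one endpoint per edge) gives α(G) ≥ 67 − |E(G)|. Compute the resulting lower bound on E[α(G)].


E[|E(G)|] = C(67, 2)·p = 2211 · (1/335) = 33/5.
E[α(G)] ≥ n − E[|E(G)|] = 67 − 33/5 = 302/5.
Numerically: ≈ 60.4000.
(This is only a lower bound; the true E[α(G)] may be larger.)

E[α(G)] ≥ 302/5 ≈ 60.4000.


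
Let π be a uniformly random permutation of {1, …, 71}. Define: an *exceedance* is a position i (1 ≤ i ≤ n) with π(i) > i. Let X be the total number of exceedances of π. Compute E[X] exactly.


Write X = Σ_{i=1}^{71} X_i, where X_i = 1_{π(i) > i}.
For each fixed i, π(i) is uniform over {1, …, 71} (marginal of a uniform permutation), so P[π(i) > i] = (n − i)/n. Summing: Σ_{i=1}^{71} (n − i)/n = (0 + 1 + … + 70)/71 = 71(71 − 1)/(2·71) = (71 − 1)/2.
Hence E[X] = Σ_{i=1}^{71} (71 − i)/71 = 35 ≈ 35.0000.

E[X] = 35 = 35.0000.


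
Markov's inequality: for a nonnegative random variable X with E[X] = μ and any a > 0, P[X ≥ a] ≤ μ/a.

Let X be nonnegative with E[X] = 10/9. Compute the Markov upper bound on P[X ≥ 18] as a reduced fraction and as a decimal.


μ = E[X] = 10/9, a = 18.
Markov: P[X ≥ 18] ≤ μ/a = (10/9)/18 = 5/81.
Numerically: ≈ 0.06173.
(Since a = 18 > μ = 1.11111, the bound 5/81 is < 1 and informative.)

P[X ≥ 18] ≤ 5/81 ≈ 0.06173.


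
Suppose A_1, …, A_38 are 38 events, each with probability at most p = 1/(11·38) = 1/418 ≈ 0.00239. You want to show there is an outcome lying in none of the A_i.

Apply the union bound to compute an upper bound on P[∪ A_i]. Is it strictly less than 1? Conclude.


Union bound: P[∪_{i=1}^{38} A_i] ≤ Σ_i P[A_i] ≤ 38·p = 38·(1/418) = 1/11.
Numerically: 1/11 ≈ 0.09091.
Is 1/11 < 1? YES.
Since P[∪ A_i] ≤ 1/11 < 1, the complement has P[∩ A_i^c] ≥ 1 − 1/11 = 10/11 > 0, so some outcome avoids every A_i.

38·p = 1/11 ≈ 0.09091; existence CERTIFIED by the union bound.


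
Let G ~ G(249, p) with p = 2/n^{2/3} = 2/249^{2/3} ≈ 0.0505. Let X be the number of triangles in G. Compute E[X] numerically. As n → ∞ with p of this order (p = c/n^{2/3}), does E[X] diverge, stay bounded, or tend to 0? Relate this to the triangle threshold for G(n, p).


Number of potential triangles: C(249, 3) = 2542124.
Each occurs with probability p³ ≈ (0.0505)³ ≈ 1.29030e-04.
By linearity: E[X] = C(249, 3)·p³ ≈ 2542124 · 1.29030e-04 ≈ 328.011.
Since α = 2/3 < 1, p = c/n^{2/3} ≫ 1/n is above the triangle threshold p ~ 1/n. Asymptotically E[X] ~ (c³/6)·n^{3(1−α)} = (2³/6)·n^{1} → ∞; triangles are abundant w.h.p.

E[X] ≈ 328.011; in regime p = Θ(1/n^{2/3}) E[X] diverges (above the triangle threshold p ~ 1/n).


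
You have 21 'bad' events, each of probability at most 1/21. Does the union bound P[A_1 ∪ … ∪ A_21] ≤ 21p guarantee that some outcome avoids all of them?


Union bound: P[∪_{i=1}^{21} A_i] ≤ Σ_i P[A_i] ≤ 21·p = 21·(1/21) = 1.
Numerically: 1 ≈ 1.00000.
Is 1 < 1? NO.
Since the bound 1 is ≥ 1, the union bound is uninformative here; it does NOT by itself certify existence.

21·p = 1 ≈ 1.00000; existence NOT certified by the union bound.


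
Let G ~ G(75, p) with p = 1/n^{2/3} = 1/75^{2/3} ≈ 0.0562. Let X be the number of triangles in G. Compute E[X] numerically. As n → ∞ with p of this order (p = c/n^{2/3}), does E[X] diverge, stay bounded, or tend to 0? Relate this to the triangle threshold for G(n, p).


Number of potential triangles: C(75, 3) = 67525.
Each occurs with probability p³ ≈ (0.0562)³ ≈ 1.77778e-04.
By linearity: E[X] = C(75, 3)·p³ ≈ 67525 · 1.77778e-04 ≈ 12.004.
Since α = 2/3 < 1, p = c/n^{2/3} ≫ 1/n is above the triangle threshold p ~ 1/n. Asymptotically E[X] ~ (c³/6)·n^{3(1−α)} = (1³/6)·n^{1} → ∞; triangles are abundant w.h.p.

E[X] ≈ 12.004; in regime p = Θ(1/n^{2/3}) E[X] diverges (above the triangle threshold p ~ 1/n).


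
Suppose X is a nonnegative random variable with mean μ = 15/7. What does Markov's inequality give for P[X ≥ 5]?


μ = E[X] = 15/7, a = 5.
Markov: P[X ≥ 5] ≤ μ/a = (15/7)/5 = 3/7.
Numerically: ≈ 0.4286.
(Since a = 5 > μ = 2.1429, the bound 3/7 is < 1 and informative.)

P[X ≥ 5] ≤ 3/7 ≈ 0.4286.


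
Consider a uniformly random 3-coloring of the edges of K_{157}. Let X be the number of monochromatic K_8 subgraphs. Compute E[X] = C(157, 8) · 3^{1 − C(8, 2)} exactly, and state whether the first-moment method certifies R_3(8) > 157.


E[X] = C(157, 8) · 3^{1 − 28} = 7637643295425 · 3^{−27} = 7637643295425/7625597484987.
As a reduced fraction: E[X] = 848627032825/847288609443 ≈ 1.0015797.
Is E[X] < 1? NO.
Since E[X] ≥ 1, the first-moment bound is inconclusive at n = 157; it does NOT by itself certify R_3(8) > 157.

E[X] = 848627032825/847288609443 ≈ 1.0015797; E[X] ≥ 1; first-moment method inconclusive here.
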